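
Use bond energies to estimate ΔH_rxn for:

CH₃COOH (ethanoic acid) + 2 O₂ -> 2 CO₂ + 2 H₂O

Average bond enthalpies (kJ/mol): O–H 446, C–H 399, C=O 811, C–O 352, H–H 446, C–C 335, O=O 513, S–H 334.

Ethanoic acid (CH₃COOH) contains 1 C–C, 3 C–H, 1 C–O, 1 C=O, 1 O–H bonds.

Bonds broken (reactants):
  C–C: 1 × 335 = 335
  C–H: 3 × 399 = 1197
  C–O: 1 × 352 = 352
  C=O: 1 × 811 = 811
  O–H: 1 × 446 = 446
  O=O: 2 × 513 = 1026
  Σ(broken) = 4167 kJ
Bonds formed (products):
  C=O: 4 × 811 = 3244
  O–H: 4 × 446 = 1784
  Σ(formed) = 5028 kJ
ΔH = Σ(broken) − Σ(formed) = 4167 − 5028 = −861 kJ

ΔH ≈ −861 kJ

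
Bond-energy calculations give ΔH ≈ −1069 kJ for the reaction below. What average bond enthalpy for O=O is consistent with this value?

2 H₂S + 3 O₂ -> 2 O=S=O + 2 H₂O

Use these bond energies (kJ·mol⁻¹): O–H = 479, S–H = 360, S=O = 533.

D(O=O) ≈ 513 kJ/mol

Let D be the O=O bond energy.
Σ(broken) = 3×D + 4×360 = 1440 + 3D
Σ(formed) = 4×479 + 4×533 = 4048
ΔH = Σ(broken) − Σ(formed) = (1440 + 3D) − (4048) = −2608 + 3D
Setting this equal to −1069 kJ gives 3D = 1539, so D = 513 kJ/mol.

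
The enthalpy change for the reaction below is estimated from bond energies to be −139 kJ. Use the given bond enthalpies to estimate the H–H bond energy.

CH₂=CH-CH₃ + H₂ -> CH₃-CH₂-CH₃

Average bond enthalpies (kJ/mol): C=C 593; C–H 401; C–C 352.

D(H–H) ≈ 422 kJ/mol

Let D be the H–H bond energy.
Σ(broken) = 1×352 + 6×401 + 1×593 + 1×D = 3351 + D
Σ(formed) = 2×352 + 8×401 = 3912
ΔH = Σ(broken) − Σ(formed) = (3351 + D) − (3912) = −561 + D
Setting this equal to −139 kJ gives D = 422 kJ/mol.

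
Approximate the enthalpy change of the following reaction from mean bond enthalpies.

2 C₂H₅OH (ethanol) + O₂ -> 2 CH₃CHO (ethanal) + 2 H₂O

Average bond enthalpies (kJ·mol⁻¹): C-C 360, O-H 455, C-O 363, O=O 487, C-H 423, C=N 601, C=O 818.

Bonds broken (reactants):
  C-C: 2 × 360 = 720
  C-H: 10 × 423 = 4230
  C-O: 2 × 363 = 726
  O-H: 2 × 455 = 910
  O=O: 1 × 487 = 487
  Σ(broken) = 7073 kJ
Bonds formed (products):
  C-C: 2 × 360 = 720
  C-H: 8 × 423 = 3384
  C=O: 2 × 818 = 1636
  O-H: 4 × 455 = 1820
  Σ(formed) = 7560 kJ
ΔH = Σ(broken) − Σ(formed) = 7073 − 7560 = −487 kJ

ΔH ≈ −487 kJ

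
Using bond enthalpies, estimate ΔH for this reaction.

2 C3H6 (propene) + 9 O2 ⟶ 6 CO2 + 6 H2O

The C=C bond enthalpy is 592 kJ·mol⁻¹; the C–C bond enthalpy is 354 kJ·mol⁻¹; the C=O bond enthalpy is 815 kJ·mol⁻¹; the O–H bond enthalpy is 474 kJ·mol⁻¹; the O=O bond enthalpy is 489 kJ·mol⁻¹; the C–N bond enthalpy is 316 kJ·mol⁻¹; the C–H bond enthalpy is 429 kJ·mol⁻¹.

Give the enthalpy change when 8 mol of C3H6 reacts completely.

ΔH = −16108 kJ

Bonds broken (reactants):
  C–C: 2 × 354 = 708
  C–H: 12 × 429 = 5148
  C=C: 2 × 592 = 1184
  O=O: 9 × 489 = 4401
  Σ(broken) = 11441 kJ
Bonds formed (products):
  C=O: 12 × 815 = 9780
  O–H: 12 × 474 = 5688
  Σ(formed) = 15468 kJ
ΔH = Σ(broken) − Σ(formed) = 11441 − 15468 = −4027 kJ
For 4× the reaction as written: 4 × (−4027) = −16108 kJ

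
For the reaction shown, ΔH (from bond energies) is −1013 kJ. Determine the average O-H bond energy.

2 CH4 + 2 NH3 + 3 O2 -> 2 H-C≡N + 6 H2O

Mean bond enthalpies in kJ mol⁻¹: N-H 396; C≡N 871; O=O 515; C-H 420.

Let D be the O-H bond energy.
Σ(broken) = 8×420 + 6×396 + 3×515 = 7281
Σ(formed) = 2×871 + 2×420 + 12×D = 2582 + 12D
ΔH = Σ(broken) − Σ(formed) = (7281) − (2582 + 12D) = +4699 − 12D
Setting this equal to −1013 kJ gives 12D = 5712, so D = 476 kJ/mol.

D(O-H) ≈ 476 kJ/mol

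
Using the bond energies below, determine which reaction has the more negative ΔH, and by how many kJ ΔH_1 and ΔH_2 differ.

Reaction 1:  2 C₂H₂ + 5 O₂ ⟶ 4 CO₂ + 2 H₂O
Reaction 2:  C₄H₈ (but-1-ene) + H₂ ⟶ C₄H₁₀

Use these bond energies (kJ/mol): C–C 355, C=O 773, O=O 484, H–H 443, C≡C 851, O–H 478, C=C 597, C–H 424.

Reaction 1, by 2115 kJ

Reaction 1:
  Bonds broken (reactants):
    C≡C: 2 × 851 = 1702
    C–H: 4 × 424 = 1696
    O=O: 5 × 484 = 2420
    Σ(broken) = 5818 kJ
  Bonds formed (products):
    C=O: 8 × 773 = 6184
    O–H: 4 × 478 = 1912
    Σ(formed) = 8096 kJ
  ΔH_1 = 5818 − 8096 = −2278 kJ
Reaction 2:
  Bonds broken (reactants):
    C–C: 2 × 355 = 710
    C–H: 8 × 424 = 3392
    C=C: 1 × 597 = 597
    H–H: 1 × 443 = 443
    Σ(broken) = 5142 kJ
  Bonds formed (products):
    C–C: 3 × 355 = 1065
    C–H: 10 × 424 = 4240
    Σ(formed) = 5305 kJ
  ΔH_2 = 5142 − 5305 = −163 kJ
ΔH_1 − ΔH_2 = −2115 kJ, so reaction 1 has the more negative ΔH; |ΔH_1 − ΔH_2| = 2115 kJ.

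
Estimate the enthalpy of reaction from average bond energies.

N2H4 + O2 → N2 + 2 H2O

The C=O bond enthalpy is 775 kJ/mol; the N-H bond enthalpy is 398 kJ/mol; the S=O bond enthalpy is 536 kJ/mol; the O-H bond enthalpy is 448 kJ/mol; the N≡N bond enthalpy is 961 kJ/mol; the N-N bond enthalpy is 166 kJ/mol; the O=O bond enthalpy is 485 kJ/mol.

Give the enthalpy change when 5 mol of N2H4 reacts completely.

ΔH = −2550 kJ

Bonds broken (reactants):
  N-H: 4 × 398 = 1592
  N-N: 1 × 166 = 166
  O=O: 1 × 485 = 485
  Σ(broken) = 2243 kJ
Bonds formed (products):
  N≡N: 1 × 961 = 961
  O-H: 4 × 448 = 1792
  Σ(formed) = 2753 kJ
ΔH = Σ(broken) − Σ(formed) = 2243 − 2753 = −510 kJ
For 5× the reaction as written: 5 × (−510) = −2550 kJ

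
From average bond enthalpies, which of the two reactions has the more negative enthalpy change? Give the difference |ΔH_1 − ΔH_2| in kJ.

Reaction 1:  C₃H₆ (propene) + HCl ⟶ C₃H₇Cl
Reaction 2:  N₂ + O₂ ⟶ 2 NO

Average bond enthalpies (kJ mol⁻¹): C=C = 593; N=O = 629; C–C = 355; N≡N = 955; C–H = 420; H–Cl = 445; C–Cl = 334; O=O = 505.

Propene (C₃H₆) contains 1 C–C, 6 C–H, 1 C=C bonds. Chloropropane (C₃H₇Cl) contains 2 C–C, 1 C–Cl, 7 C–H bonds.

Reaction 1, by 273 kJ

Reaction 1:
  Bonds broken (reactants):
    C–C: 1 × 355 = 355
    C–H: 6 × 420 = 2520
    C=C: 1 × 593 = 593
    H–Cl: 1 × 445 = 445
    Σ(broken) = 3913 kJ
  Bonds formed (products):
    C–C: 2 × 355 = 710
    C–Cl: 1 × 334 = 334
    C–H: 7 × 420 = 2940
    Σ(formed) = 3984 kJ
  ΔH_1 = 3913 − 3984 = −71 kJ
Reaction 2:
  Bonds broken (reactants):
    N≡N: 1 × 955 = 955
    O=O: 1 × 505 = 505
    Σ(broken) = 1460 kJ
  Bonds formed (products):
    N=O: 2 × 629 = 1258
    Σ(formed) = 1258 kJ
  ΔH_2 = 1460 − 1258 = +202 kJ
ΔH_1 − ΔH_2 = −273 kJ, so reaction 1 has the more negative ΔH; |ΔH_1 − ΔH_2| = 273 kJ.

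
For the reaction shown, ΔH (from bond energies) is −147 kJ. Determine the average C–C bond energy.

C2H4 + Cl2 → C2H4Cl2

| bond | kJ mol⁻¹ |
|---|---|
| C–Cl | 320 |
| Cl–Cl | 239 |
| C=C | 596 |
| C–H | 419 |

Let D be the C–C bond energy.
Σ(broken) = 4×419 + 1×596 + 1×239 = 2511
Σ(formed) = 1×D + 2×320 + 4×419 = 2316 + D
ΔH = Σ(broken) − Σ(formed) = (2511) − (2316 + D) = +195 − D
Setting this equal to −147 kJ gives D = 342 kJ/mol.

D(C–C) ≈ 342 kJ/mol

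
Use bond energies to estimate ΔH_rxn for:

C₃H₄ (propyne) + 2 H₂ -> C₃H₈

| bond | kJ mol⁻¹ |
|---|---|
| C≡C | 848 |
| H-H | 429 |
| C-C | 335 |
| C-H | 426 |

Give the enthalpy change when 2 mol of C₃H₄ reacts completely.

ΔH = −666 kJ

Bonds broken (reactants):
  C≡C: 1 × 848 = 848
  C-C: 1 × 335 = 335
  C-H: 4 × 426 = 1704
  H-H: 2 × 429 = 858
  Σ(broken) = 3745 kJ
Bonds formed (products):
  C-C: 2 × 335 = 670
  C-H: 8 × 426 = 3408
  Σ(formed) = 4078 kJ
ΔH = Σ(broken) − Σ(formed) = 3745 − 4078 = −333 kJ
For 2× the reaction as written: 2 × (−333) = −666 kJ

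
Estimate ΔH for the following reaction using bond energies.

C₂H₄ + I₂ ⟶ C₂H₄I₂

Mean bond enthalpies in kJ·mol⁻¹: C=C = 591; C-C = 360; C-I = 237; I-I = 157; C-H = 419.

ΔH ≈ −86 kJ

Bonds broken (reactants):
  C-H: 4 × 419 = 1676
  C=C: 1 × 591 = 591
  I-I: 1 × 157 = 157
  Σ(broken) = 2424 kJ
Bonds formed (products):
  C-C: 1 × 360 = 360
  C-H: 4 × 419 = 1676
  C-I: 2 × 237 = 474
  Σ(formed) = 2510 kJ
ΔH = Σ(broken) − Σ(formed) = 2424 − 2510 = −86 kJ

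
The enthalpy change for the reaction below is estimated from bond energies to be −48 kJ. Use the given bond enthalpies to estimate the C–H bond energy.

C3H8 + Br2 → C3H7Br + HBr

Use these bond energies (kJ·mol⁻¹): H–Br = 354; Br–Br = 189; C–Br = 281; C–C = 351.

D(C–H) ≈ 398 kJ/mol

Let D be the C–H bond energy.
Σ(broken) = 1×189 + 2×351 + 8×D = 891 + 8D
Σ(formed) = 1×281 + 2×351 + 7×D + 1×354 = 1337 + 7D
ΔH = Σ(broken) − Σ(formed) = (891 + 8D) − (1337 + 7D) = −446 + D
Setting this equal to −48 kJ gives D = 398 kJ/mol.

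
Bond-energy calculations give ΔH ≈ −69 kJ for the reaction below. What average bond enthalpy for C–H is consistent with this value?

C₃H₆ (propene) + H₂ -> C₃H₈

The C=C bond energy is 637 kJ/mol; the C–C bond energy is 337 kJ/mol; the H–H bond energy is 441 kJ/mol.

Let D be the C–H bond energy.
Σ(broken) = 1×337 + 6×D + 1×637 + 1×441 = 1415 + 6D
Σ(formed) = 2×337 + 8×D = 674 + 8D
ΔH = Σ(broken) − Σ(formed) = (1415 + 6D) − (674 + 8D) = +741 − 2D
Setting this equal to −69 kJ gives 2D = 810, so D = 405 kJ/mol.

D(C–H) ≈ 405 kJ/mol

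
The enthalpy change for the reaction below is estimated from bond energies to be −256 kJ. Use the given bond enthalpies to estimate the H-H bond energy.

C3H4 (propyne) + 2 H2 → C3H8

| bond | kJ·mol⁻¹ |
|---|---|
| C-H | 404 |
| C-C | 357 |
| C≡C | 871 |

D(H-H) ≈ 423 kJ/mol

Let D be the H-H bond energy.
Σ(broken) = 1×871 + 1×357 + 4×404 + 2×D = 2844 + 2D
Σ(formed) = 2×357 + 8×404 = 3946
ΔH = Σ(broken) − Σ(formed) = (2844 + 2D) − (3946) = −1102 + 2D
Setting this equal to −256 kJ gives 2D = 846, so D = 423 kJ/mol.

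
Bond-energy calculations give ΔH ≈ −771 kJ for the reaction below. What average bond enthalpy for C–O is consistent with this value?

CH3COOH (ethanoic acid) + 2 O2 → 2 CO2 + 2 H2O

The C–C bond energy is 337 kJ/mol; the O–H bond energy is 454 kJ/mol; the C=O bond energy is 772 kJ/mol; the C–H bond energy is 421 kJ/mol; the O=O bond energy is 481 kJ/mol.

D(C–O) ≈ 345 kJ/mol

Let D be the C–O bond energy.
Σ(broken) = 1×337 + 3×421 + 1×D + 1×772 + 1×454 + 2×481 = 3788 + D
Σ(formed) = 4×772 + 4×454 = 4904
ΔH = Σ(broken) − Σ(formed) = (3788 + D) − (4904) = −1116 + D
Setting this equal to −771 kJ gives D = 345 kJ/mol.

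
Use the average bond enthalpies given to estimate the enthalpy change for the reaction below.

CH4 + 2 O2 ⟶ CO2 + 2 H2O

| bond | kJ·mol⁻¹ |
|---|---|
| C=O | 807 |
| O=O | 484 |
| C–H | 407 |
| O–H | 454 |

Bonds broken (reactants):
  C–H: 4 × 407 = 1628
  O=O: 2 × 484 = 968
  Σ(broken) = 2596 kJ
Bonds formed (products):
  C=O: 2 × 807 = 1614
  O–H: 4 × 454 = 1816
  Σ(formed) = 3430 kJ
ΔH = Σ(broken) − Σ(formed) = 2596 − 3430 = −834 kJ

ΔH ≈ −834 kJ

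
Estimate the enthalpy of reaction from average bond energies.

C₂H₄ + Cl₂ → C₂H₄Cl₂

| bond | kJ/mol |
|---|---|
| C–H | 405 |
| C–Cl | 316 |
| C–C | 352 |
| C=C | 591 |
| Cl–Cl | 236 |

ΔH ≈ −157 kJ

Bonds broken (reactants):
  C–H: 4 × 405 = 1620
  C=C: 1 × 591 = 591
  Cl–Cl: 1 × 236 = 236
  Σ(broken) = 2447 kJ
Bonds formed (products):
  C–C: 1 × 352 = 352
  C–Cl: 2 × 316 = 632
  C–H: 4 × 405 = 1620
  Σ(formed) = 2604 kJ
ΔH = Σ(broken) − Σ(formed) = 2447 − 2604 = −157 kJ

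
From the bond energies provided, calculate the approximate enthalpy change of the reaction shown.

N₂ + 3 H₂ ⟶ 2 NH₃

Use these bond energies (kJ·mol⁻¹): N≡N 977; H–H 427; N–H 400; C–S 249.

Bonds broken (reactants):
  H–H: 3 × 427 = 1281
  N≡N: 1 × 977 = 977
  Σ(broken) = 2258 kJ
Bonds formed (products):
  N–H: 6 × 400 = 2400
  Σ(formed) = 2400 kJ
ΔH = Σ(broken) − Σ(formed) = 2258 − 2400 = −142 kJ

ΔH ≈ −142 kJ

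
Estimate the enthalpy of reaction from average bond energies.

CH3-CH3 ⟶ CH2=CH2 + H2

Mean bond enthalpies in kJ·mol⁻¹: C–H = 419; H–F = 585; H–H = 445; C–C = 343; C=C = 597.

ΔH ≈ +139 kJ

Bonds broken (reactants):
  C–C: 1 × 343 = 343
  C–H: 6 × 419 = 2514
  Σ(broken) = 2857 kJ
Bonds formed (products):
  C–H: 4 × 419 = 1676
  C=C: 1 × 597 = 597
  H–H: 1 × 445 = 445
  Σ(formed) = 2718 kJ
ΔH = Σ(broken) − Σ(formed) = 2857 − 2718 = +139 kJ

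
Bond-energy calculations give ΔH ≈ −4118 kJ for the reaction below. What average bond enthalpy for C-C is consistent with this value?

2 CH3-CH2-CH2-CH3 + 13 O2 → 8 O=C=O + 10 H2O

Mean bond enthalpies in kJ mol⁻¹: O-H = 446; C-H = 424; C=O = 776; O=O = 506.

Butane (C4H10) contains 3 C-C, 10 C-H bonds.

D(C-C) ≈ 360 kJ/mol

Let D be the C-C bond energy.
Σ(broken) = 6×D + 20×424 + 13×506 = 15058 + 6D
Σ(formed) = 16×776 + 20×446 = 21336
ΔH = Σ(broken) − Σ(formed) = (15058 + 6D) − (21336) = −6278 + 6D
Setting this equal to −4118 kJ gives 6D = 2160, so D = 360 kJ/mol.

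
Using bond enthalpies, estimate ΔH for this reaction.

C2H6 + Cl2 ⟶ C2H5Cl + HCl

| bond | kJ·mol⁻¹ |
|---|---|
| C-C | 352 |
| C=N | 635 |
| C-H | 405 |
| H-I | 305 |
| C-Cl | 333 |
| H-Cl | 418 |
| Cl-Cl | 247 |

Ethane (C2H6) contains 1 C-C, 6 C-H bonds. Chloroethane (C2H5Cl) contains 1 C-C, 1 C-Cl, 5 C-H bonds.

ΔH ≈ −99 kJ

Bonds broken (reactants):
  C-C: 1 × 352 = 352
  C-H: 6 × 405 = 2430
  Cl-Cl: 1 × 247 = 247
  Σ(broken) = 3029 kJ
Bonds formed (products):
  C-C: 1 × 352 = 352
  C-Cl: 1 × 333 = 333
  C-H: 5 × 405 = 2025
  H-Cl: 1 × 418 = 418
  Σ(formed) = 3128 kJ
ΔH = Σ(broken) − Σ(formed) = 3029 − 3128 = −99 kJ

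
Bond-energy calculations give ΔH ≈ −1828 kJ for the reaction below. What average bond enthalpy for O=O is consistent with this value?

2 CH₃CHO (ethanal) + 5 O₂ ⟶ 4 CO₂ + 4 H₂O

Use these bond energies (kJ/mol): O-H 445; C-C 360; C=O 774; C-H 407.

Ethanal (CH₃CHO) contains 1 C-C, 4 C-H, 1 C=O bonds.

Let D be the O=O bond energy.
Σ(broken) = 2×360 + 8×407 + 2×774 + 5×D = 5524 + 5D
Σ(formed) = 8×774 + 8×445 = 9752
ΔH = Σ(broken) − Σ(formed) = (5524 + 5D) − (9752) = −4228 + 5D
Setting this equal to −1828 kJ gives 5D = 2400, so D = 480 kJ/mol.

D(O=O) ≈ 480 kJ/mol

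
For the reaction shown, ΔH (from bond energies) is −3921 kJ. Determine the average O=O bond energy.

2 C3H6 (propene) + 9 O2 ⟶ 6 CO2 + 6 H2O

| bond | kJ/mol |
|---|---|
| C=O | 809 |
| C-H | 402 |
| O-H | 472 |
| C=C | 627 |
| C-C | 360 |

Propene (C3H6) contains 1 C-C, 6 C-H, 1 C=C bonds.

Let D be the O=O bond energy.
Σ(broken) = 2×360 + 12×402 + 2×627 + 9×D = 6798 + 9D
Σ(formed) = 12×809 + 12×472 = 15372
ΔH = Σ(broken) − Σ(formed) = (6798 + 9D) − (15372) = −8574 + 9D
Setting this equal to −3921 kJ gives 9D = 4653, so D = 517 kJ/mol.

D(O=O) ≈ 517 kJ/mol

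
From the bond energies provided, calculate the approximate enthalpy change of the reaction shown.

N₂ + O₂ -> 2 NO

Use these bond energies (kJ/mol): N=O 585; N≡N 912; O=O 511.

Bonds broken (reactants):
  N≡N: 1 × 912 = 912
  O=O: 1 × 511 = 511
  Σ(broken) = 1423 kJ
Bonds formed (products):
  N=O: 2 × 585 = 1170
  Σ(formed) = 1170 kJ
ΔH = Σ(broken) − Σ(formed) = 1423 − 1170 = +253 kJ

ΔH ≈ +253 kJ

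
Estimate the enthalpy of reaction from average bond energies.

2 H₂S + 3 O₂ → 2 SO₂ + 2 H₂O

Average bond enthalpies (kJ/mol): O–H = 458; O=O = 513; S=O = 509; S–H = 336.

ΔH ≈ −985 kJ

Bonds broken (reactants):
  O=O: 3 × 513 = 1539
  S–H: 4 × 336 = 1344
  Σ(broken) = 2883 kJ
Bonds formed (products):
  O–H: 4 × 458 = 1832
  S=O: 4 × 509 = 2036
  Σ(formed) = 3868 kJ
ΔH = Σ(broken) − Σ(formed) = 2883 − 3868 = −985 kJ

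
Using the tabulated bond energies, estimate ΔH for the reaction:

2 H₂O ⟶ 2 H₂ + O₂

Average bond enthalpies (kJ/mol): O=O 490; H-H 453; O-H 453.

Bonds broken (reactants):
  O-H: 4 × 453 = 1812
  Σ(broken) = 1812 kJ
Bonds formed (products):
  H-H: 2 × 453 = 906
  O=O: 1 × 490 = 490
  Σ(formed) = 1396 kJ
ΔH = Σ(broken) − Σ(formed) = 1812 − 1396 = +416 kJ

ΔH ≈ +416 kJ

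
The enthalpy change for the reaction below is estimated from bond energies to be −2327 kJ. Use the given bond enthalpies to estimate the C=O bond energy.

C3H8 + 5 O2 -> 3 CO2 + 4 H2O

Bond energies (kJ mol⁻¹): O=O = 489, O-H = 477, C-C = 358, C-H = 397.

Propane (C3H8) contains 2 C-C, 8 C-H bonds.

Let D be the C=O bond energy.
Σ(broken) = 2×358 + 8×397 + 5×489 = 6337
Σ(formed) = 6×D + 8×477 = 3816 + 6D
ΔH = Σ(broken) − Σ(formed) = (6337) − (3816 + 6D) = +2521 − 6D
Setting this equal to −2327 kJ gives 6D = 4848, so D = 808 kJ/mol.

D(C=O) ≈ 808 kJ/mol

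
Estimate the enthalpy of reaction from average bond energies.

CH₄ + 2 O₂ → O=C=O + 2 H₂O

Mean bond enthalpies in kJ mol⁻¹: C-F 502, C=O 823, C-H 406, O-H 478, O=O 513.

Bonds broken (reactants):
  C-H: 4 × 406 = 1624
  O=O: 2 × 513 = 1026
  Σ(broken) = 2650 kJ
Bonds formed (products):
  C=O: 2 × 823 = 1646
  O-H: 4 × 478 = 1912
  Σ(formed) = 3558 kJ
ΔH = Σ(broken) − Σ(formed) = 2650 − 3558 = −908 kJ

ΔH ≈ −908 kJ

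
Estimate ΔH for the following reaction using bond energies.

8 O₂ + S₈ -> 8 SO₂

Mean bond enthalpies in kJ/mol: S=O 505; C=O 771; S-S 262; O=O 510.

ΔH ≈ −1904 kJ

Bonds broken (reactants):
  O=O: 8 × 510 = 4080
  S-S: 8 × 262 = 2096
  Σ(broken) = 6176 kJ
Bonds formed (products):
  S=O: 16 × 505 = 8080
  Σ(formed) = 8080 kJ
ΔH = Σ(broken) − Σ(formed) = 6176 − 8080 = −1904 kJ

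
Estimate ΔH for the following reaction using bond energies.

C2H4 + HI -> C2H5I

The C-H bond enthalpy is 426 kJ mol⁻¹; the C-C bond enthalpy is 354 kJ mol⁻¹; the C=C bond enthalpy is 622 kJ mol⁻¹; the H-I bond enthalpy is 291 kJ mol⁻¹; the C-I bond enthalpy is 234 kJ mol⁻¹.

ΔH ≈ −101 kJ

Bonds broken (reactants):
  C-H: 4 × 426 = 1704
  C=C: 1 × 622 = 622
  H-I: 1 × 291 = 291
  Σ(broken) = 2617 kJ
Bonds formed (products):
  C-C: 1 × 354 = 354
  C-H: 5 × 426 = 2130
  C-I: 1 × 234 = 234
  Σ(formed) = 2718 kJ
ΔH = Σ(broken) − Σ(formed) = 2617 − 2718 = −101 kJ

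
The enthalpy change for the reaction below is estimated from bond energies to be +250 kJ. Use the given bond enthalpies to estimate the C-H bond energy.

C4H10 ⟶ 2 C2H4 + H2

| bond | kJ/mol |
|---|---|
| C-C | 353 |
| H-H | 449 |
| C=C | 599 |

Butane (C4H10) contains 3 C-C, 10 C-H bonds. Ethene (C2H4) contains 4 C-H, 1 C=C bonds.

Let D be the C-H bond energy.
Σ(broken) = 3×353 + 10×D = 1059 + 10D
Σ(formed) = 8×D + 2×599 + 1×449 = 1647 + 8D
ΔH = Σ(broken) − Σ(formed) = (1059 + 10D) − (1647 + 8D) = −588 + 2D
Setting this equal to +250 kJ gives 2D = 838, so D = 419 kJ/mol.

D(C-H) ≈ 419 kJ/mol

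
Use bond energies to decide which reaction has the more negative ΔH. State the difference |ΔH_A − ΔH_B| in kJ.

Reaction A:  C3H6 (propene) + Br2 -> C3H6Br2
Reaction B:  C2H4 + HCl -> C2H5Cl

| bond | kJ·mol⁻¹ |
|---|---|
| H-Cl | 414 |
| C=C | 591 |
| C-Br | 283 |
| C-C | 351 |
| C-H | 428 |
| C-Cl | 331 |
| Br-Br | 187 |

Reaction A:
  Bonds broken (reactants):
    Br-Br: 1 × 187 = 187
    C-C: 1 × 351 = 351
    C-H: 6 × 428 = 2568
    C=C: 1 × 591 = 591
    Σ(broken) = 3697 kJ
  Bonds formed (products):
    C-Br: 2 × 283 = 566
    C-C: 2 × 351 = 702
    C-H: 6 × 428 = 2568
    Σ(formed) = 3836 kJ
  ΔH_A = 3697 − 3836 = −139 kJ
Reaction B:
  Bonds broken (reactants):
    C-H: 4 × 428 = 1712
    C=C: 1 × 591 = 591
    H-Cl: 1 × 414 = 414
    Σ(broken) = 2717 kJ
  Bonds formed (products):
    C-C: 1 × 351 = 351
    C-Cl: 1 × 331 = 331
    C-H: 5 × 428 = 2140
    Σ(formed) = 2822 kJ
  ΔH_B = 2717 − 2822 = −105 kJ
ΔH_A − ΔH_B = −34 kJ, so reaction A has the more negative ΔH; |ΔH_A − ΔH_B| = 34 kJ.

Reaction A, by 34 kJ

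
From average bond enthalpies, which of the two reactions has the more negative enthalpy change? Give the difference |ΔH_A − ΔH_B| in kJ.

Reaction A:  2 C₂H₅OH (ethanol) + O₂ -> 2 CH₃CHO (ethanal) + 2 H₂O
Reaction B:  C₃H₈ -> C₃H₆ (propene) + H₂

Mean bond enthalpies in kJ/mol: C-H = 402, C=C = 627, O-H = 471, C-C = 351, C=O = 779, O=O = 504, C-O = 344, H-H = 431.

Reaction A, by 601 kJ

Reaction A:
  Bonds broken (reactants):
    C-C: 2 × 351 = 702
    C-H: 10 × 402 = 4020
    C-O: 2 × 344 = 688
    O-H: 2 × 471 = 942
    O=O: 1 × 504 = 504
    Σ(broken) = 6856 kJ
  Bonds formed (products):
    C-C: 2 × 351 = 702
    C-H: 8 × 402 = 3216
    C=O: 2 × 779 = 1558
    O-H: 4 × 471 = 1884
    Σ(formed) = 7360 kJ
  ΔH_A = 6856 − 7360 = −504 kJ
Reaction B:
  Bonds broken (reactants):
    C-C: 2 × 351 = 702
    C-H: 8 × 402 = 3216
    Σ(broken) = 3918 kJ
  Bonds formed (products):
    C-C: 1 × 351 = 351
    C-H: 6 × 402 = 2412
    C=C: 1 × 627 = 627
    H-H: 1 × 431 = 431
    Σ(formed) = 3821 kJ
  ΔH_B = 3918 − 3821 = +97 kJ
ΔH_A − ΔH_B = −601 kJ, so reaction A has the more negative ΔH; |ΔH_A − ΔH_B| = 601 kJ.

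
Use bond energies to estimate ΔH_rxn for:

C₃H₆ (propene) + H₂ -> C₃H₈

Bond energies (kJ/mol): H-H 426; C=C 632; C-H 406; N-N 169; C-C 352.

ΔH ≈ −106 kJ

Bonds broken (reactants):
  C-C: 1 × 352 = 352
  C-H: 6 × 406 = 2436
  C=C: 1 × 632 = 632
  H-H: 1 × 426 = 426
  Σ(broken) = 3846 kJ
Bonds formed (products):
  C-C: 2 × 352 = 704
  C-H: 8 × 406 = 3248
  Σ(formed) = 3952 kJ
ΔH = Σ(broken) − Σ(formed) = 3846 − 3952 = −106 kJ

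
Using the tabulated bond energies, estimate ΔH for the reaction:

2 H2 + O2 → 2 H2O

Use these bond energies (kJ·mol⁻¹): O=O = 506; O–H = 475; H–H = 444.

Bonds broken (reactants):
  H–H: 2 × 444 = 888
  O=O: 1 × 506 = 506
  Σ(broken) = 1394 kJ
Bonds formed (products):
  O–H: 4 × 475 = 1900
  Σ(formed) = 1900 kJ
ΔH = Σ(broken) − Σ(formed) = 1394 − 1900 = −506 kJ

ΔH ≈ −506 kJ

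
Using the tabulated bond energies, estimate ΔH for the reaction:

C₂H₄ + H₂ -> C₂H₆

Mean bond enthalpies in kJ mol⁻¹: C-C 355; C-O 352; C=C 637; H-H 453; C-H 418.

ΔH ≈ −101 kJ

Bonds broken (reactants):
  C-H: 4 × 418 = 1672
  C=C: 1 × 637 = 637
  H-H: 1 × 453 = 453
  Σ(broken) = 2762 kJ
Bonds formed (products):
  C-C: 1 × 355 = 355
  C-H: 6 × 418 = 2508
  Σ(formed) = 2863 kJ
ΔH = Σ(broken) − Σ(formed) = 2762 − 2863 = −101 kJ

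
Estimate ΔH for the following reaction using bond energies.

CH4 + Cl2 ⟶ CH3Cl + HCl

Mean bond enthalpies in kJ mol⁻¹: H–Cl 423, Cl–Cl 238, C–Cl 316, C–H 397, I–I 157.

ΔH ≈ −104 kJ

Bonds broken (reactants):
  C–H: 4 × 397 = 1588
  Cl–Cl: 1 × 238 = 238
  Σ(broken) = 1826 kJ
Bonds formed (products):
  C–Cl: 1 × 316 = 316
  C–H: 3 × 397 = 1191
  H–Cl: 1 × 423 = 423
  Σ(formed) = 1930 kJ
ΔH = Σ(broken) − Σ(formed) = 1826 − 1930 = −104 kJ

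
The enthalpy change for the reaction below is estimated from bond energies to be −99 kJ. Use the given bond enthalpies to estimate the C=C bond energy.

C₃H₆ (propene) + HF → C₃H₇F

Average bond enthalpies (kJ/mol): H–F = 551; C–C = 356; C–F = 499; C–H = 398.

Let D be the C=C bond energy.
Σ(broken) = 1×356 + 6×398 + 1×D + 1×551 = 3295 + D
Σ(formed) = 2×356 + 1×499 + 7×398 = 3997
ΔH = Σ(broken) − Σ(formed) = (3295 + D) − (3997) = −702 + D
Setting this equal to −99 kJ gives D = 603 kJ/mol.

D(C=C) ≈ 603 kJ/mol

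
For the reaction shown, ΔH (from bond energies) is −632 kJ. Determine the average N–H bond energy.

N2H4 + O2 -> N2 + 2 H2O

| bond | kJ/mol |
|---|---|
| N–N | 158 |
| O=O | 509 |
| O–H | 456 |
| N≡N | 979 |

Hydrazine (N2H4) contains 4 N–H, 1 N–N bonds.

Let D be the N–H bond energy.
Σ(broken) = 4×D + 1×158 + 1×509 = 667 + 4D
Σ(formed) = 1×979 + 4×456 = 2803
ΔH = Σ(broken) − Σ(formed) = (667 + 4D) − (2803) = −2136 + 4D
Setting this equal to −632 kJ gives 4D = 1504, so D = 376 kJ/mol.

D(N–H) ≈ 376 kJ/mol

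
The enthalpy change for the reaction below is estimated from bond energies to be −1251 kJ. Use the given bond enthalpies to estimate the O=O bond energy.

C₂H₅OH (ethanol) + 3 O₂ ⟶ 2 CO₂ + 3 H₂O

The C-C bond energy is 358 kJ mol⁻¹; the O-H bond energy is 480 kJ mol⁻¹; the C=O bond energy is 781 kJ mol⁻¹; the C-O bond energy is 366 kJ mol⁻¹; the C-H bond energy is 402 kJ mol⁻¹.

Let D be the O=O bond energy.
Σ(broken) = 1×358 + 5×402 + 1×366 + 1×480 + 3×D = 3214 + 3D
Σ(formed) = 4×781 + 6×480 = 6004
ΔH = Σ(broken) − Σ(formed) = (3214 + 3D) − (6004) = −2790 + 3D
Setting this equal to −1251 kJ gives 3D = 1539, so D = 513 kJ/mol.

D(O=O) ≈ 513 kJ/mol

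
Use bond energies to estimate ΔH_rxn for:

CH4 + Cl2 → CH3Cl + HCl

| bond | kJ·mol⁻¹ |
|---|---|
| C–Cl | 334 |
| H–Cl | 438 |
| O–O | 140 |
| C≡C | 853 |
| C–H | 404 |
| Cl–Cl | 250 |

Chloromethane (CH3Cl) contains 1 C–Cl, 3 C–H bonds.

ΔH ≈ −118 kJ

Bonds broken (reactants):
  C–H: 4 × 404 = 1616
  Cl–Cl: 1 × 250 = 250
  Σ(broken) = 1866 kJ
Bonds formed (products):
  C–Cl: 1 × 334 = 334
  C–H: 3 × 404 = 1212
  H–Cl: 1 × 438 = 438
  Σ(formed) = 1984 kJ
ΔH = Σ(broken) − Σ(formed) = 1866 − 1984 = −118 kJ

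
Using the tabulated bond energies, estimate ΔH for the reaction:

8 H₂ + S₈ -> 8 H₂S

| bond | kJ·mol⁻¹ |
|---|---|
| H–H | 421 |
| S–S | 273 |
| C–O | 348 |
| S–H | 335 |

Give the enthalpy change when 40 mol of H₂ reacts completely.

Bonds broken (reactants):
  H–H: 8 × 421 = 3368
  S–S: 8 × 273 = 2184
  Σ(broken) = 5552 kJ
Bonds formed (products):
  S–H: 16 × 335 = 5360
  Σ(formed) = 5360 kJ
ΔH = Σ(broken) − Σ(formed) = 5552 − 5360 = +192 kJ
For 5× the reaction as written: 5 × (+192) = +960 kJ

ΔH = +960 kJ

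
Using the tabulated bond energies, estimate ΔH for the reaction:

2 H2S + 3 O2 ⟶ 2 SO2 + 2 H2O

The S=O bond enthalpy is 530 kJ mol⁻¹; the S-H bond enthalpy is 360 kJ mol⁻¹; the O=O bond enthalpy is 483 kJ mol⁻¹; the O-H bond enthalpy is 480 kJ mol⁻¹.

Bonds broken (reactants):
  O=O: 3 × 483 = 1449
  S-H: 4 × 360 = 1440
  Σ(broken) = 2889 kJ
Bonds formed (products):
  O-H: 4 × 480 = 1920
  S=O: 4 × 530 = 2120
  Σ(formed) = 4040 kJ
ΔH = Σ(broken) − Σ(formed) = 2889 − 4040 = −1151 kJ

ΔH ≈ −1151 kJ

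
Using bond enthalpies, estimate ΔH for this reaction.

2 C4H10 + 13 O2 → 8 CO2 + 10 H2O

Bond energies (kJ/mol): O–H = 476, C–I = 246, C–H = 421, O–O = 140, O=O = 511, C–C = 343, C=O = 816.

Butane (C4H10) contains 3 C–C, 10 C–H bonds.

ΔH ≈ −5455 kJ

Bonds broken (reactants):
  C–C: 6 × 343 = 2058
  C–H: 20 × 421 = 8420
  O=O: 13 × 511 = 6643
  Σ(broken) = 17121 kJ
Bonds formed (products):
  C=O: 16 × 816 = 13056
  O–H: 20 × 476 = 9520
  Σ(formed) = 22576 kJ
ΔH = Σ(broken) − Σ(formed) = 17121 − 22576 = −5455 kJ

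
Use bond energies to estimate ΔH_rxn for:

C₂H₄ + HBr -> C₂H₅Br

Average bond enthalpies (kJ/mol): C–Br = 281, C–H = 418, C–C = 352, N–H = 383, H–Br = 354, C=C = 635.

Bonds broken (reactants):
  C–H: 4 × 418 = 1672
  C=C: 1 × 635 = 635
  H–Br: 1 × 354 = 354
  Σ(broken) = 2661 kJ
Bonds formed (products):
  C–Br: 1 × 281 = 281
  C–C: 1 × 352 = 352
  C–H: 5 × 418 = 2090
  Σ(formed) = 2723 kJ
ΔH = Σ(broken) − Σ(formed) = 2661 − 2723 = −62 kJ

ΔH ≈ −62 kJ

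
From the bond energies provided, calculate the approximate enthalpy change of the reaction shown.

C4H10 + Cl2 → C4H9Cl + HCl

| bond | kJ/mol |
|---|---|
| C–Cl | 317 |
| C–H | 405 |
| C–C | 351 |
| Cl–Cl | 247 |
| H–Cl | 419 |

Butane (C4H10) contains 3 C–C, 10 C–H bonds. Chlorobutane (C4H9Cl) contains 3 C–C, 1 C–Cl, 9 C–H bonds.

Bonds broken (reactants):
  C–C: 3 × 351 = 1053
  C–H: 10 × 405 = 4050
  Cl–Cl: 1 × 247 = 247
  Σ(broken) = 5350 kJ
Bonds formed (products):
  C–C: 3 × 351 = 1053
  C–Cl: 1 × 317 = 317
  C–H: 9 × 405 = 3645
  H–Cl: 1 × 419 = 419
  Σ(formed) = 5434 kJ
ΔH = Σ(broken) − Σ(formed) = 5350 − 5434 = −84 kJ

ΔH ≈ −84 kJ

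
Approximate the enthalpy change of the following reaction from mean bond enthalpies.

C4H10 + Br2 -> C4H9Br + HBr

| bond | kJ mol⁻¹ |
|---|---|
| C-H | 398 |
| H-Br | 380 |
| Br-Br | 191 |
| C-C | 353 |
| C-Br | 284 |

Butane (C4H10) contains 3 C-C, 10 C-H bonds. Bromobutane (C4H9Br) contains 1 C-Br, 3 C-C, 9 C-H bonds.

Bonds broken (reactants):
  Br-Br: 1 × 191 = 191
  C-C: 3 × 353 = 1059
  C-H: 10 × 398 = 3980
  Σ(broken) = 5230 kJ
Bonds formed (products):
  C-Br: 1 × 284 = 284
  C-C: 3 × 353 = 1059
  C-H: 9 × 398 = 3582
  H-Br: 1 × 380 = 380
  Σ(formed) = 5305 kJ
ΔH = Σ(broken) − Σ(formed) = 5230 − 5305 = −75 kJ

ΔH ≈ −75 kJ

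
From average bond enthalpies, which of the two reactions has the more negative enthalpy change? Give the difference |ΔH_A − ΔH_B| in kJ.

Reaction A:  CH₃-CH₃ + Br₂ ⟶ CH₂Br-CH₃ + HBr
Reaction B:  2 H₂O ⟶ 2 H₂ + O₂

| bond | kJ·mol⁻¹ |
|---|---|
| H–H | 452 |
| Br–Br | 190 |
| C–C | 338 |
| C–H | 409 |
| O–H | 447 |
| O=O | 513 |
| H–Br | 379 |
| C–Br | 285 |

Reaction A, by 436 kJ

Reaction A:
  Bonds broken (reactants):
    Br–Br: 1 × 190 = 190
    C–C: 1 × 338 = 338
    C–H: 6 × 409 = 2454
    Σ(broken) = 2982 kJ
  Bonds formed (products):
    C–Br: 1 × 285 = 285
    C–C: 1 × 338 = 338
    C–H: 5 × 409 = 2045
    H–Br: 1 × 379 = 379
    Σ(formed) = 3047 kJ
  ΔH_A = 2982 − 3047 = −65 kJ
Reaction B:
  Bonds broken (reactants):
    O–H: 4 × 447 = 1788
    Σ(broken) = 1788 kJ
  Bonds formed (products):
    H–H: 2 × 452 = 904
    O=O: 1 × 513 = 513
    Σ(formed) = 1417 kJ
  ΔH_B = 1788 − 1417 = +371 kJ
ΔH_A − ΔH_B = −436 kJ, so reaction A has the more negative ΔH; |ΔH_A − ΔH_B| = 436 kJ.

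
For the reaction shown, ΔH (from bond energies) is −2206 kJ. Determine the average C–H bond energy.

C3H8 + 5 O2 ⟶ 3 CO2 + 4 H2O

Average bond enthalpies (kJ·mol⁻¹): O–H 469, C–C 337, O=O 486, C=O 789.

D(C–H) ≈ 397 kJ/mol

Let D be the C–H bond energy.
Σ(broken) = 2×337 + 8×D + 5×486 = 3104 + 8D
Σ(formed) = 6×789 + 8×469 = 8486
ΔH = Σ(broken) − Σ(formed) = (3104 + 8D) − (8486) = −5382 + 8D
Setting this equal to −2206 kJ gives 8D = 3176, so D = 397 kJ/mol.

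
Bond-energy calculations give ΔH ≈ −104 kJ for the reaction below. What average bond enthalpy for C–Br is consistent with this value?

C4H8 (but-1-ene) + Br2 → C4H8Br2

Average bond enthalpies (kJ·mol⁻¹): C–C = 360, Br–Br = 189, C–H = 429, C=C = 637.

Let D be the C–Br bond energy.
Σ(broken) = 1×189 + 2×360 + 8×429 + 1×637 = 4978
Σ(formed) = 2×D + 3×360 + 8×429 = 4512 + 2D
ΔH = Σ(broken) − Σ(formed) = (4978) − (4512 + 2D) = +466 − 2D
Setting this equal to −104 kJ gives 2D = 570, so D = 285 kJ/mol.

D(C–Br) ≈ 285 kJ/mol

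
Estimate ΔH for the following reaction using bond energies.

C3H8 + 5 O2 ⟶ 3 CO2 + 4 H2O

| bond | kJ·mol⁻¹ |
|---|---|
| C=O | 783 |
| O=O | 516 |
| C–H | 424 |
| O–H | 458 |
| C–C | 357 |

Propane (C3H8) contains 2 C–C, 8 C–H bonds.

Bonds broken (reactants):
  C–C: 2 × 357 = 714
  C–H: 8 × 424 = 3392
  O=O: 5 × 516 = 2580
  Σ(broken) = 6686 kJ
Bonds formed (products):
  C=O: 6 × 783 = 4698
  O–H: 8 × 458 = 3664
  Σ(formed) = 8362 kJ
ΔH = Σ(broken) − Σ(formed) = 6686 − 8362 = −1676 kJ

ΔH ≈ −1676 kJ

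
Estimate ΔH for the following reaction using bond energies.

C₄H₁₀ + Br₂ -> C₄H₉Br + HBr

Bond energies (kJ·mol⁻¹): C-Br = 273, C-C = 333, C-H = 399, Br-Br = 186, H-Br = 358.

Bonds broken (reactants):
  Br-Br: 1 × 186 = 186
  C-C: 3 × 333 = 999
  C-H: 10 × 399 = 3990
  Σ(broken) = 5175 kJ
Bonds formed (products):
  C-Br: 1 × 273 = 273
  C-C: 3 × 333 = 999
  C-H: 9 × 399 = 3591
  H-Br: 1 × 358 = 358
  Σ(formed) = 5221 kJ
ΔH = Σ(broken) − Σ(formed) = 5175 − 5221 = −46 kJ

ΔH ≈ −46 kJ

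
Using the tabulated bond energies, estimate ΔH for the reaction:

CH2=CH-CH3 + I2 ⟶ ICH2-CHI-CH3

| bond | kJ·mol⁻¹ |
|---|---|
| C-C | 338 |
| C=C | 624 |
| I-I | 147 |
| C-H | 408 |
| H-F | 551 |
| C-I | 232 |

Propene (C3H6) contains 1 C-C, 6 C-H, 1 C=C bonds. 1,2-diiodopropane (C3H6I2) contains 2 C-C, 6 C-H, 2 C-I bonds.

ΔH ≈ −31 kJ

Bonds broken (reactants):
  C-C: 1 × 338 = 338
  C-H: 6 × 408 = 2448
  C=C: 1 × 624 = 624
  I-I: 1 × 147 = 147
  Σ(broken) = 3557 kJ
Bonds formed (products):
  C-C: 2 × 338 = 676
  C-H: 6 × 408 = 2448
  C-I: 2 × 232 = 464
  Σ(formed) = 3588 kJ
ΔH = Σ(broken) − Σ(formed) = 3557 − 3588 = −31 kJ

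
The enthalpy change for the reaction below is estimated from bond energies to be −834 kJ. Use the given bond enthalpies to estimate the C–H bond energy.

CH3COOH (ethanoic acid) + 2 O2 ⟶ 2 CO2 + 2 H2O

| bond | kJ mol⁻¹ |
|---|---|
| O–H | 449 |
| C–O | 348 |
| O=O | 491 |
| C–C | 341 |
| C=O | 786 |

D(C–H) ≈ 400 kJ/mol

Let D be the C–H bond energy.
Σ(broken) = 1×341 + 3×D + 1×348 + 1×786 + 1×449 + 2×491 = 2906 + 3D
Σ(formed) = 4×786 + 4×449 = 4940
ΔH = Σ(broken) − Σ(formed) = (2906 + 3D) − (4940) = −2034 + 3D
Setting this equal to −834 kJ gives 3D = 1200, so D = 400 kJ/mol.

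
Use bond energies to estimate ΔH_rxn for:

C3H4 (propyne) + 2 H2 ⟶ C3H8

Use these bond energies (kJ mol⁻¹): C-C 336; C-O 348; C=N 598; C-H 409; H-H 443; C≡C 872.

ΔH ≈ −214 kJ

Bonds broken (reactants):
  C≡C: 1 × 872 = 872
  C-C: 1 × 336 = 336
  C-H: 4 × 409 = 1636
  H-H: 2 × 443 = 886
  Σ(broken) = 3730 kJ
Bonds formed (products):
  C-C: 2 × 336 = 672
  C-H: 8 × 409 = 3272
  Σ(formed) = 3944 kJ
ΔH = Σ(broken) − Σ(formed) = 3730 − 3944 = −214 kJ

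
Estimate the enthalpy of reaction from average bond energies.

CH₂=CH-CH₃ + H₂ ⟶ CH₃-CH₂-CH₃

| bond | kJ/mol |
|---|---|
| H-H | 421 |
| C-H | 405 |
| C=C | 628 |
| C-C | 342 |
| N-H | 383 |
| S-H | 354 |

Bonds broken (reactants):
  C-C: 1 × 342 = 342
  C-H: 6 × 405 = 2430
  C=C: 1 × 628 = 628
  H-H: 1 × 421 = 421
  Σ(broken) = 3821 kJ
Bonds formed (products):
  C-C: 2 × 342 = 684
  C-H: 8 × 405 = 3240
  Σ(formed) = 3924 kJ
ΔH = Σ(broken) − Σ(formed) = 3821 − 3924 = −103 kJ

ΔH ≈ −103 kJ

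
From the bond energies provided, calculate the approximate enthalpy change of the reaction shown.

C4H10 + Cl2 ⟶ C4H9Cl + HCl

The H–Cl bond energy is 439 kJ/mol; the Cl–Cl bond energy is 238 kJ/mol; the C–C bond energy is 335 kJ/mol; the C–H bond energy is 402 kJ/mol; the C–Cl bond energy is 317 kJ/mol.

ΔH ≈ −116 kJ

Bonds broken (reactants):
  C–C: 3 × 335 = 1005
  C–H: 10 × 402 = 4020
  Cl–Cl: 1 × 238 = 238
  Σ(broken) = 5263 kJ
Bonds formed (products):
  C–C: 3 × 335 = 1005
  C–Cl: 1 × 317 = 317
  C–H: 9 × 402 = 3618
  H–Cl: 1 × 439 = 439
  Σ(formed) = 5379 kJ
ΔH = Σ(broken) − Σ(formed) = 5263 − 5379 = −116 kJ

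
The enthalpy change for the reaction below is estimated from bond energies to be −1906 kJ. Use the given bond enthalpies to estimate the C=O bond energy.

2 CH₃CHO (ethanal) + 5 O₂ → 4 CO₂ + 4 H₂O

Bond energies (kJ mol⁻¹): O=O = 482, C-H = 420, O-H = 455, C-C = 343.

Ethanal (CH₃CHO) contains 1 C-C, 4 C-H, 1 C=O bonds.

Let D be the C=O bond energy.
Σ(broken) = 2×343 + 8×420 + 2×D + 5×482 = 6456 + 2D
Σ(formed) = 8×D + 8×455 = 3640 + 8D
ΔH = Σ(broken) − Σ(formed) = (6456 + 2D) − (3640 + 8D) = +2816 − 6D
Setting this equal to −1906 kJ gives 6D = 4722, so D = 787 kJ/mol.

D(C=O) ≈ 787 kJ/mol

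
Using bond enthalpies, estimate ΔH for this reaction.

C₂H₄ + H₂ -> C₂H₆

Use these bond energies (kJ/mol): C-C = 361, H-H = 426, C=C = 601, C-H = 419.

ΔH ≈ −172 kJ

Bonds broken (reactants):
  C-H: 4 × 419 = 1676
  C=C: 1 × 601 = 601
  H-H: 1 × 426 = 426
  Σ(broken) = 2703 kJ
Bonds formed (products):
  C-C: 1 × 361 = 361
  C-H: 6 × 419 = 2514
  Σ(formed) = 2875 kJ
ΔH = Σ(broken) − Σ(formed) = 2703 − 2875 = −172 kJ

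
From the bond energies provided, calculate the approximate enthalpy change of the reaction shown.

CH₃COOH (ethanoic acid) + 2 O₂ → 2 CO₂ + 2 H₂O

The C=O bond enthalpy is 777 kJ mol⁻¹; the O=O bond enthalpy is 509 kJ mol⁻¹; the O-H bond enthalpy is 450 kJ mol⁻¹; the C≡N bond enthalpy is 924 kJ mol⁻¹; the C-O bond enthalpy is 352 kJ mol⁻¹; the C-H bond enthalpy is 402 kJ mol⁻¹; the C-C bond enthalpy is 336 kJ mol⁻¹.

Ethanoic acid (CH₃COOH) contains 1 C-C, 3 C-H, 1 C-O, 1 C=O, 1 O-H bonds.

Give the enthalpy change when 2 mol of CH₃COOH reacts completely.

ΔH = −1538 kJ

Bonds broken (reactants):
  C-C: 1 × 336 = 336
  C-H: 3 × 402 = 1206
  C-O: 1 × 352 = 352
  C=O: 1 × 777 = 777
  O-H: 1 × 450 = 450
  O=O: 2 × 509 = 1018
  Σ(broken) = 4139 kJ
Bonds formed (products):
  C=O: 4 × 777 = 3108
  O-H: 4 × 450 = 1800
  Σ(formed) = 4908 kJ
ΔH = Σ(broken) − Σ(formed) = 4139 − 4908 = −769 kJ
For 2× the reaction as written: 2 × (−769) = −1538 kJ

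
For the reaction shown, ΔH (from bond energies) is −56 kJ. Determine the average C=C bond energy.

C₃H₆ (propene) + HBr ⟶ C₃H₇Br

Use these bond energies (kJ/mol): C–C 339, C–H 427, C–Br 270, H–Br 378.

D(C=C) ≈ 602 kJ/mol

Let D be the C=C bond energy.
Σ(broken) = 1×339 + 6×427 + 1×D + 1×378 = 3279 + D
Σ(formed) = 1×270 + 2×339 + 7×427 = 3937
ΔH = Σ(broken) − Σ(formed) = (3279 + D) − (3937) = −658 + D
Setting this equal to −56 kJ gives D = 602 kJ/mol.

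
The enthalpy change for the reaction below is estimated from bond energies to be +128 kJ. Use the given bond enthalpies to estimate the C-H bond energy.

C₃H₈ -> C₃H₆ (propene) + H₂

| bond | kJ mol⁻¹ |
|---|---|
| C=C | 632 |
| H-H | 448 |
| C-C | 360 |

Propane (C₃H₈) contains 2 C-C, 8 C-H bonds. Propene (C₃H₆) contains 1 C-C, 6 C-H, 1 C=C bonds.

Let D be the C-H bond energy.
Σ(broken) = 2×360 + 8×D = 720 + 8D
Σ(formed) = 1×360 + 6×D + 1×632 + 1×448 = 1440 + 6D
ΔH = Σ(broken) − Σ(formed) = (720 + 8D) − (1440 + 6D) = −720 + 2D
Setting this equal to +128 kJ gives 2D = 848, so D = 424 kJ/mol.

D(C-H) ≈ 424 kJ/mol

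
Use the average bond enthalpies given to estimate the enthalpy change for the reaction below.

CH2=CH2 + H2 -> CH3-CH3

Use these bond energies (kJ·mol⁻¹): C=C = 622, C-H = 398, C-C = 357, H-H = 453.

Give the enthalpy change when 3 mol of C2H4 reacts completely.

Bonds broken (reactants):
  C-H: 4 × 398 = 1592
  C=C: 1 × 622 = 622
  H-H: 1 × 453 = 453
  Σ(broken) = 2667 kJ
Bonds formed (products):
  C-C: 1 × 357 = 357
  C-H: 6 × 398 = 2388
  Σ(formed) = 2745 kJ
ΔH = Σ(broken) − Σ(formed) = 2667 − 2745 = −78 kJ
For 3× the reaction as written: 3 × (−78) = −234 kJ

ΔH = −234 kJ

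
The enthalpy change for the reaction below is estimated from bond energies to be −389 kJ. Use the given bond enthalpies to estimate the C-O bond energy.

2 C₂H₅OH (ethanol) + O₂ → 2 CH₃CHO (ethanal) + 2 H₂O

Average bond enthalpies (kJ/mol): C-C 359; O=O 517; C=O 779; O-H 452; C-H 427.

D(C-O) ≈ 351 kJ/mol

Let D be the C-O bond energy.
Σ(broken) = 2×359 + 10×427 + 2×D + 2×452 + 1×517 = 6409 + 2D
Σ(formed) = 2×359 + 8×427 + 2×779 + 4×452 = 7500
ΔH = Σ(broken) − Σ(formed) = (6409 + 2D) − (7500) = −1091 + 2D
Setting this equal to −389 kJ gives 2D = 702, so D = 351 kJ/mol.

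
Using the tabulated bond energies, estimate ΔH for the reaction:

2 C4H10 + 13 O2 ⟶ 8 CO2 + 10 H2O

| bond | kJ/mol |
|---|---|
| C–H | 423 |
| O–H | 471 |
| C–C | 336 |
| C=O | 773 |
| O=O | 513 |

ΔH ≈ −4643 kJ

Bonds broken (reactants):
  C–C: 6 × 336 = 2016
  C–H: 20 × 423 = 8460
  O=O: 13 × 513 = 6669
  Σ(broken) = 17145 kJ
Bonds formed (products):
  C=O: 16 × 773 = 12368
  O–H: 20 × 471 = 9420
  Σ(formed) = 21788 kJ
ΔH = Σ(broken) − Σ(formed) = 17145 − 21788 = −4643 kJ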